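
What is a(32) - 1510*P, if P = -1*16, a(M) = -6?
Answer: 24154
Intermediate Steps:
P = -16
a(32) - 1510*P = -6 - 1510*(-16) = -6 + 24160 = 24154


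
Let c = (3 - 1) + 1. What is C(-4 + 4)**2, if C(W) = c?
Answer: 9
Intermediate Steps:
c = 3 (c = 2 + 1 = 3)
C(W) = 3
C(-4 + 4)**2 = 3**2 = 9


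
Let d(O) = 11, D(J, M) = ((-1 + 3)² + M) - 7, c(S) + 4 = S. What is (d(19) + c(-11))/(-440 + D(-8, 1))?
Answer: 2/221 ≈ 0.0090498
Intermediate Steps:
c(S) = -4 + S
D(J, M) = -3 + M (D(J, M) = (2² + M) - 7 = (4 + M) - 7 = -3 + M)
(d(19) + c(-11))/(-440 + D(-8, 1)) = (11 + (-4 - 11))/(-440 + (-3 + 1)) = (11 - 15)/(-440 - 2) = -4/(-442) = -4*(-1/442) = 2/221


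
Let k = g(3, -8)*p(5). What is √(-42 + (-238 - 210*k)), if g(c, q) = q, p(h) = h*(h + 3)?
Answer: 2*√16730 ≈ 258.69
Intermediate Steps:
p(h) = h*(3 + h)
k = -320 (k = -40*(3 + 5) = -40*8 = -8*40 = -320)
√(-42 + (-238 - 210*k)) = √(-42 + (-238 - 210*(-320))) = √(-42 + (-238 + 67200)) = √(-42 + 66962) = √66920 = 2*√16730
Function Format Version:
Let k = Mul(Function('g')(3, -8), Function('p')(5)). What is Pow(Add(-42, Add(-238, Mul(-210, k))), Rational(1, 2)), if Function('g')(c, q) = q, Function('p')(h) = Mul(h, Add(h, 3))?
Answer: Mul(2, Pow(16730, Rational(1, 2))) ≈ 258.69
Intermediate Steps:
Function('p')(h) = Mul(h, Add(3, h))
k = -320 (k = Mul(-8, Mul(5, Add(3, 5))) = Mul(-8, Mul(5, 8)) = Mul(-8, 40) = -320)
Pow(Add(-42, Add(-238, Mul(-210, k))), Rational(1, 2)) = Pow(Add(-42, Add(-238, Mul(-210, -320))), Rational(1, 2)) = Pow(Add(-42, Add(-238, 67200)), Rational(1, 2)) = Pow(Add(-42, 66962), Rational(1, 2)) = Pow(66920, Rational(1, 2)) = Mul(2, Pow(16730, Rational(1, 2)))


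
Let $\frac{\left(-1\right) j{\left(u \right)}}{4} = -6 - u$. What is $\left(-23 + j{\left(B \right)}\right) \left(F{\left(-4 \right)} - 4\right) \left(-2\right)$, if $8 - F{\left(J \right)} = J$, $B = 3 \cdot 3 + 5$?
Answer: $-912$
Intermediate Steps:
$B = 14$ ($B = 9 + 5 = 14$)
$F{\left(J \right)} = 8 - J$
$j{\left(u \right)} = 24 + 4 u$ ($j{\left(u \right)} = - 4 \left(-6 - u\right) = 24 + 4 u$)
$\left(-23 + j{\left(B \right)}\right) \left(F{\left(-4 \right)} - 4\right) \left(-2\right) = \left(-23 + \left(24 + 4 \cdot 14\right)\right) \left(\left(8 - -4\right) - 4\right) \left(-2\right) = \left(-23 + \left(24 + 56\right)\right) \left(\left(8 + 4\right) - 4\right) \left(-2\right) = \left(-23 + 80\right) \left(12 - 4\right) \left(-2\right) = 57 \cdot 8 \left(-2\right) = 57 \left(-16\right) = -912$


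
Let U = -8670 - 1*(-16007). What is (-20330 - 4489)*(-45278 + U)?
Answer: 941657679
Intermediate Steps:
U = 7337 (U = -8670 + 16007 = 7337)
(-20330 - 4489)*(-45278 + U) = (-20330 - 4489)*(-45278 + 7337) = -24819*(-37941) = 941657679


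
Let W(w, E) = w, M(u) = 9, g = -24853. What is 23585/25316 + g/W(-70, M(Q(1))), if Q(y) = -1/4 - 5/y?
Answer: 315414749/886060 ≈ 355.97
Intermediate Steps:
Q(y) = -1/4 - 5/y (Q(y) = -1*1/4 - 5/y = -1/4 - 5/y)
23585/25316 + g/W(-70, M(Q(1))) = 23585/25316 - 24853/(-70) = 23585*(1/25316) - 24853*(-1/70) = 23585/25316 + 24853/70 = 315414749/886060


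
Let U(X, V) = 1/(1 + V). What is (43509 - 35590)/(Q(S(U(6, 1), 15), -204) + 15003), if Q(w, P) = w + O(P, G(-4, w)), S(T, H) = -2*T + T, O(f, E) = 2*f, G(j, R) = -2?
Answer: 15838/29189 ≈ 0.54260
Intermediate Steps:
S(T, H) = -T
Q(w, P) = w + 2*P
(43509 - 35590)/(Q(S(U(6, 1), 15), -204) + 15003) = (43509 - 35590)/((-1/(1 + 1) + 2*(-204)) + 15003) = 7919/((-1/2 - 408) + 15003) = 7919/((-1*½ - 408) + 15003) = 7919/((-½ - 408) + 15003) = 7919/(-817/2 + 15003) = 7919/(29189/2) = 7919*(2/29189) = 15838/29189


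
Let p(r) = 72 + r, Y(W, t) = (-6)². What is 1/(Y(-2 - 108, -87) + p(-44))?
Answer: 1/64 ≈ 0.015625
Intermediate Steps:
Y(W, t) = 36
1/(Y(-2 - 108, -87) + p(-44)) = 1/(36 + (72 - 44)) = 1/(36 + 28) = 1/64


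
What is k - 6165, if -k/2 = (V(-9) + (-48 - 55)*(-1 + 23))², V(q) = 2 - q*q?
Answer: -11004215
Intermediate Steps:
V(q) = 2 - q²
k = -10998050 (k = -2*((2 - 1*(-9)²) + (-48 - 55)*(-1 + 23))² = -2*((2 - 1*81) - 103*22)² = -2*((2 - 81) - 2266)² = -2*(-79 - 2266)² = -2*(-2345)² = -2*5499025 = -10998050)
k - 6165 = -10998050 - 6165 = -11004215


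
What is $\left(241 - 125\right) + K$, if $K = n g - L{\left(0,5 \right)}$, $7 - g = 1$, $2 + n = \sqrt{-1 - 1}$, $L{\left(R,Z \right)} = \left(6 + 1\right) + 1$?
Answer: $96 + 6 i \sqrt{2} \approx 96.0 + 8.4853 i$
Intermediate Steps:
$L{\left(R,Z \right)} = 8$ ($L{\left(R,Z \right)} = 7 + 1 = 8$)
$n = -2 + i \sqrt{2}$ ($n = -2 + \sqrt{-1 - 1} = -2 + \sqrt{-2} = -2 + i \sqrt{2} \approx -2.0 + 1.4142 i$)
$g = 6$ ($g = 7 - 1 = 6$)
$K = -20 + 6 i \sqrt{2}$ ($K = \left(-2 + i \sqrt{2}\right) 6 - 8 = \left(-12 + 6 i \sqrt{2}\right) - 8 = -20 + 6 i \sqrt{2} \approx -20.0 + 8.4853 i$)
$\left(241 - 125\right) + K = \left(241 - 125\right) - \left(20 - 6 i \sqrt{2}\right) = 116 - \left(20 - 6 i \sqrt{2}\right) = 96 + 6 i \sqrt{2}$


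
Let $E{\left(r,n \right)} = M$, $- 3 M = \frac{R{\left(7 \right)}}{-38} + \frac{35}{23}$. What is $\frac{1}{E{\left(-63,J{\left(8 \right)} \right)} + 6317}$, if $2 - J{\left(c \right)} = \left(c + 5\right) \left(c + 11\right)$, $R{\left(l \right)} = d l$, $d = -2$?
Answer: $\frac{1311}{8280761} \approx 0.00015832$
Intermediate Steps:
$R{\left(l \right)} = - 2 l$
$J{\left(c \right)} = 2 - \left(5 + c\right) \left(11 + c\right)$ ($J{\left(c \right)} = 2 - \left(c + 5\right) \left(c + 11\right) = 2 - \left(5 + c\right) \left(11 + c\right)$)
$M = - \frac{826}{1311}$ ($M = - \frac{\frac{\left(-2\right) 7}{-38} + \frac{35}{23}}{3} = - \frac{\left(-14\right) \left(- \frac{1}{38}\right) + 35 \cdot \frac{1}{23}}{3} = - \frac{\frac{7}{19} + \frac{35}{23}}{3} = \left(- \frac{1}{3}\right) \frac{826}{437} = - \frac{826}{1311} \approx -0.63005$)
$E{\left(r,n \right)} = - \frac{826}{1311}$
$\frac{1}{E{\left(-63,J{\left(8 \right)} \right)} + 6317} = \frac{1}{- \frac{826}{1311} + 6317} = \frac{1}{\frac{8280761}{1311}} = \frac{1311}{8280761}$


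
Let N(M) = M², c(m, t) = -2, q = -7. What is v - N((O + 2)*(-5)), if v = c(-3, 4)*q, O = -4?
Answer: -86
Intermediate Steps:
v = 14 (v = -2*(-7) = 14)
v - N((O + 2)*(-5)) = 14 - ((-4 + 2)*(-5))² = 14 - (-2*(-5))² = 14 - 1*10² = 14 - 1*100 = 14 - 100 = -86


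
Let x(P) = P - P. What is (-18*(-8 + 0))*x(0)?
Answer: 0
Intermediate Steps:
x(P) = 0
(-18*(-8 + 0))*x(0) = -18*(-8 + 0)*0 = -18*(-8)*0 = 144*0 = 0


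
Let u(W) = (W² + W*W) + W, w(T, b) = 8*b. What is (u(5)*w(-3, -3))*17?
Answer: -22440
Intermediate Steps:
u(W) = W + 2*W² (u(W) = (W² + W²) + W = 2*W² + W = W + 2*W²)
(u(5)*w(-3, -3))*17 = ((5*(1 + 2*5))*(8*(-3)))*17 = ((5*(1 + 10))*(-24))*17 = ((5*11)*(-24))*17 = (55*(-24))*17 = -1320*17 = -22440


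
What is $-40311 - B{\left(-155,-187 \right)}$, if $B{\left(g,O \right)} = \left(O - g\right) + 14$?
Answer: $-40293$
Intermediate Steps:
$B{\left(g,O \right)} = 14 + O - g$
$-40311 - B{\left(-155,-187 \right)} = -40311 - \left(14 - 187 - -155\right) = -40311 - \left(14 - 187 + 155\right) = -40311 - -18 = -40311 + 18 = -40293$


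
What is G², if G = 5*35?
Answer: 30625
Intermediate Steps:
G = 175
G² = 175² = 30625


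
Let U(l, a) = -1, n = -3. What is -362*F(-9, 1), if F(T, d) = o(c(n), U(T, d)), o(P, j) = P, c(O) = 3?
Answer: -1086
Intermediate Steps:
F(T, d) = 3
-362*F(-9, 1) = -362*3 = -1086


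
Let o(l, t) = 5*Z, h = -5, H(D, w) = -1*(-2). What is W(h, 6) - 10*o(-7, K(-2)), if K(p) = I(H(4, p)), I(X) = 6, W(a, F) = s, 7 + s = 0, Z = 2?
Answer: -107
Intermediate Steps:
s = -7 (s = -7 + 0 = -7)
H(D, w) = 2
W(a, F) = -7
K(p) = 6
o(l, t) = 10 (o(l, t) = 5*2 = 10)
W(h, 6) - 10*o(-7, K(-2)) = -7 - 10*10 = -7 - 100 = -107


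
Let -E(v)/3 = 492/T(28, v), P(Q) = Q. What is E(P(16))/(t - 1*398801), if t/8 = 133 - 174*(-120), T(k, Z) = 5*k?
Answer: 41/897155 ≈ 4.5700e-5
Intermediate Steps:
t = 168104 (t = 8*(133 - 174*(-120)) = 8*(133 + 20880) = 8*21013 = 168104)
E(v) = -369/35 (E(v) = -1476/(5*28) = -1476/140 = -3*123/35 = -369/35)
E(P(16))/(t - 1*398801) = -369/(35*(168104 - 1*398801)) = -369/(35*(168104 - 398801)) = -369/35/(-230697) = -369/35*(-1/230697) = 41/897155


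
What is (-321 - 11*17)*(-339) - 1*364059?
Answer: -191847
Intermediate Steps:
(-321 - 11*17)*(-339) - 1*364059 = (-321 - 187)*(-339) - 364059 = -508*(-339) - 364059 = 172212 - 364059 = -191847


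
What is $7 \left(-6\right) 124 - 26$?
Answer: $-5234$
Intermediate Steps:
$7 \left(-6\right) 124 - 26 = \left(-42\right) 124 - 26 = -5208 - 26 = -5234$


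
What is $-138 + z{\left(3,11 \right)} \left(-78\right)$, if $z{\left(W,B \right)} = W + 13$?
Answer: $-1386$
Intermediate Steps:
$z{\left(W,B \right)} = 13 + W$
$-138 + z{\left(3,11 \right)} \left(-78\right) = -138 + \left(13 + 3\right) \left(-78\right) = -138 + 16 \left(-78\right) = -138 - 1248 = -1386$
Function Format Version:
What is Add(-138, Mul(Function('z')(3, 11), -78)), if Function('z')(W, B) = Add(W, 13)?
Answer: -1386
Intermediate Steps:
Function('z')(W, B) = Add(13, W)
Add(-138, Mul(Function('z')(3, 11), -78)) = Add(-138, Mul(Add(13, 3), -78)) = Add(-138, Mul(16, -78)) = Add(-138, -1248) = -1386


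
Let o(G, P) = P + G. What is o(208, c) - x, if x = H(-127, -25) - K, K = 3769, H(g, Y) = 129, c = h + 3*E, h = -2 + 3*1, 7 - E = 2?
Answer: 3864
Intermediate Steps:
E = 5 (E = 7 - 1*2 = 7 - 2 = 5)
h = 1 (h = -2 + 3 = 1)
c = 16 (c = 1 + 3*5 = 1 + 15 = 16)
o(G, P) = G + P
x = -3640 (x = 129 - 1*3769 = 129 - 3769 = -3640)
o(208, c) - x = (208 + 16) - 1*(-3640) = 224 + 3640 = 3864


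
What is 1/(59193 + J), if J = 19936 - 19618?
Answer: 1/59511 ≈ 1.6804e-5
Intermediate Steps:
J = 318
1/(59193 + J) = 1/(59193 + 318) = 1/59511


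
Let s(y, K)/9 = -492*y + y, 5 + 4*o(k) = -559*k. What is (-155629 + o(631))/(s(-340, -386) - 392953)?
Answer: -487625/2219014 ≈ -0.21975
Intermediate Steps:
o(k) = -5/4 - 559*k/4 (o(k) = -5/4 + (-559*k)/4 = -5/4 - 559*k/4)
s(y, K) = -4419*y (s(y, K) = 9*(-492*y + y) = 9*(-491*y) = -4419*y)
(-155629 + o(631))/(s(-340, -386) - 392953) = (-155629 + (-5/4 - 559/4*631))/(-4419*(-340) - 392953) = (-155629 + (-5/4 - 352729/4))/(1502460 - 392953) = (-155629 - 176367/2)/1109507 = -487625/2*1/1109507 = -487625/2219014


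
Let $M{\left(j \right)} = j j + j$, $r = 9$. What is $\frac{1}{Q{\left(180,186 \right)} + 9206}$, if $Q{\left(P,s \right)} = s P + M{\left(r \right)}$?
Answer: $\frac{1}{42776} \approx 2.3378 \cdot 10^{-5}$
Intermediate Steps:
$M{\left(j \right)} = j + j^{2}$ ($M{\left(j \right)} = j^{2} + j = j + j^{2}$)
$Q{\left(P,s \right)} = 90 + P s$ ($Q{\left(P,s \right)} = s P + 9 \left(1 + 9\right) = P s + 9 \cdot 10 = P s + 90 = 90 + P s$)
$\frac{1}{Q{\left(180,186 \right)} + 9206} = \frac{1}{\left(90 + 180 \cdot 186\right) + 9206} = \frac{1}{\left(90 + 33480\right) + 9206} = \frac{1}{33570 + 9206} = \frac{1}{42776}$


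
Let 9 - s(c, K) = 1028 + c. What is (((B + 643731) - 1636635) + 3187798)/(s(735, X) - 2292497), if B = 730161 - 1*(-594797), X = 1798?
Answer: -3519852/2294251 ≈ -1.5342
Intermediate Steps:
s(c, K) = -1019 - c (s(c, K) = 9 - (1028 + c) = 9 + (-1028 - c) = -1019 - c)
B = 1324958 (B = 730161 + 594797 = 1324958)
(((B + 643731) - 1636635) + 3187798)/(s(735, X) - 2292497) = (((1324958 + 643731) - 1636635) + 3187798)/((-1019 - 1*735) - 2292497) = ((1968689 - 1636635) + 3187798)/((-1019 - 735) - 2292497) = (332054 + 3187798)/(-1754 - 2292497) = 3519852/(-2294251) = 3519852*(-1/2294251) = -3519852/2294251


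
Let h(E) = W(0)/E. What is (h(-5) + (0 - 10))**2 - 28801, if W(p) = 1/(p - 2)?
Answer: -2870299/100 ≈ -28703.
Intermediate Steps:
W(p) = 1/(-2 + p)
h(E) = -1/(2*E) (h(E) = 1/((-2 + 0)*E) = 1/((-2)*E) = -1/(2*E))
(h(-5) + (0 - 10))**2 - 28801 = (-1/2/(-5) + (0 - 10))**2 - 28801 = (-1/2*(-1/5) - 10)**2 - 28801 = (1/10 - 10)**2 - 28801 = (-99/10)**2 - 28801 = 9801/100 - 28801 = -2870299/100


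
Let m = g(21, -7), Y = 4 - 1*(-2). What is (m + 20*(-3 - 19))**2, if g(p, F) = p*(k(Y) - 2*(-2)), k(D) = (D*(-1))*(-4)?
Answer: 21904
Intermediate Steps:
Y = 6 (Y = 4 + 2 = 6)
k(D) = 4*D (k(D) = -D*(-4) = 4*D)
g(p, F) = 28*p (g(p, F) = p*(4*6 - 2*(-2)) = p*(24 + 4) = p*28 = 28*p)
m = 588 (m = 28*21 = 588)
(m + 20*(-3 - 19))**2 = (588 + 20*(-3 - 19))**2 = (588 + 20*(-22))**2 = (588 - 440)**2 = 148**2 = 21904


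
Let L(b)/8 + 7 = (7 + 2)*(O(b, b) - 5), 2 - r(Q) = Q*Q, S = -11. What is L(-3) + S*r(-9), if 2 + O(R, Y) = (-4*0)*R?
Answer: 309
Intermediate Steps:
r(Q) = 2 - Q² (r(Q) = 2 - Q*Q = 2 - Q²)
O(R, Y) = -2 (O(R, Y) = -2 + (-4*0)*R = -2 + 0*R = -2 + 0 = -2)
L(b) = -560 (L(b) = -56 + 8*((7 + 2)*(-2 - 5)) = -56 + 8*(9*(-7)) = -56 + 8*(-63) = -56 - 504 = -560)
L(-3) + S*r(-9) = -560 - 11*(2 - 1*(-9)²) = -560 - 11*(2 - 1*81) = -560 - 11*(2 - 81) = -560 - 11*(-79) = -560 + 869 = 309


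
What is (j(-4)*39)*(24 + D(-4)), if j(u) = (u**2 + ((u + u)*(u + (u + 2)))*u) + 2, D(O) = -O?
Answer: -190008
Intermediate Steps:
j(u) = 2 + u**2 + 2*u**2*(2 + 2*u) (j(u) = (u**2 + ((2*u)*(u + (2 + u)))*u) + 2 = (u**2 + ((2*u)*(2 + 2*u))*u) + 2 = (u**2 + (2*u*(2 + 2*u))*u) + 2 = (u**2 + 2*u**2*(2 + 2*u)) + 2 = 2 + u**2 + 2*u**2*(2 + 2*u))
(j(-4)*39)*(24 + D(-4)) = ((2 + 4*(-4)**3 + 5*(-4)**2)*39)*(24 - 1*(-4)) = ((2 + 4*(-64) + 5*16)*39)*(24 + 4) = ((2 - 256 + 80)*39)*28 = -174*39*28 = -6786*28 = -190008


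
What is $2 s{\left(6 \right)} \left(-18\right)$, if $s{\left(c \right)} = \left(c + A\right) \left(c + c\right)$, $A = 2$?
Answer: $-3456$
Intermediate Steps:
$s{\left(c \right)} = 2 c \left(2 + c\right)$ ($s{\left(c \right)} = \left(c + 2\right) \left(c + c\right) = \left(2 + c\right) 2 c = 2 c \left(2 + c\right)$)
$2 s{\left(6 \right)} \left(-18\right) = 2 \cdot 2 \cdot 6 \left(2 + 6\right) \left(-18\right) = 2 \cdot 2 \cdot 6 \cdot 8 \left(-18\right) = 2 \cdot 96 \left(-18\right) = 192 \left(-18\right) = -3456$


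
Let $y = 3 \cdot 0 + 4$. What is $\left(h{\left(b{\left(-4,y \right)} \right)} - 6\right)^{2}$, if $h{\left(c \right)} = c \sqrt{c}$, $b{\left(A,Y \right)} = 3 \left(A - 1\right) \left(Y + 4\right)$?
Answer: $-1727964 + 2880 i \sqrt{30} \approx -1.728 \cdot 10^{6} + 15774.0 i$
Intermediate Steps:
$y = 4$ ($y = 0 + 4 = 4$)
$b{\left(A,Y \right)} = 3 \left(-1 + A\right) \left(4 + Y\right)$
$h{\left(c \right)} = c^{\frac{3}{2}}$
$\left(h{\left(b{\left(-4,y \right)} \right)} - 6\right)^{2} = \left(\left(-12 - 12 + 12 \left(-4\right) + 3 \left(-4\right) 4\right)^{\frac{3}{2}} - 6\right)^{2} = \left(\left(-12 - 12 - 48 - 48\right)^{\frac{3}{2}} - 6\right)^{2} = \left(\left(-120\right)^{\frac{3}{2}} - 6\right)^{2} = \left(- 240 i \sqrt{30} - 6\right)^{2} = \left(-6 - 240 i \sqrt{30}\right)^{2}$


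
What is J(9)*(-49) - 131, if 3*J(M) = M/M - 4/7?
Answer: -138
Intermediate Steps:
J(M) = ⅐ (J(M) = (M/M - 4/7)/3 = (1 - 4*⅐)/3 = (1 - 4/7)/3 = (⅓)*(3/7) = ⅐)
J(9)*(-49) - 131 = (⅐)*(-49) - 131 = -7 - 131 = -138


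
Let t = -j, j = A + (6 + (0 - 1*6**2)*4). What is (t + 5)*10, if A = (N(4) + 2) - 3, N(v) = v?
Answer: 1400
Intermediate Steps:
A = 3 (A = (4 + 2) - 3 = 6 - 3 = 3)
j = -135 (j = 3 + (6 + (0 - 1*6**2)*4) = 3 + (6 + (0 - 1*36)*4) = 3 + (6 + (0 - 36)*4) = 3 + (6 - 36*4) = 3 + (6 - 144) = 3 - 138 = -135)
t = 135 (t = -1*(-135) = 135)
(t + 5)*10 = (135 + 5)*10 = 140*10 = 1400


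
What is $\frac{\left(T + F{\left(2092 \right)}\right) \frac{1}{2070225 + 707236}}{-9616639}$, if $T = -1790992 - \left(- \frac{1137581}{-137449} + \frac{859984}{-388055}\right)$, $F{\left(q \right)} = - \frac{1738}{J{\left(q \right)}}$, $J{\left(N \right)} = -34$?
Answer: $\frac{1623927025418031888}{24218936709504182315788885} \approx 6.7052 \cdot 10^{-8}$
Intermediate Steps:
$F{\left(q \right)} = \frac{869}{17}$ ($F{\left(q \right)} = - \frac{1738}{-34} = \left(-1738\right) \left(- \frac{1}{34}\right) = \frac{869}{17}$)
$T = - \frac{95527845643625579}{53337771695}$ ($T = -1790992 - \left(\left(-1137581\right) \left(- \frac{1}{137449}\right) + 859984 \left(- \frac{1}{388055}\right)\right) = -1790992 - \left(\frac{1137581}{137449} - \frac{859984}{388055}\right) = -1790992 - \frac{323240054139}{53337771695} = - \frac{95527845643625579}{53337771695} \approx -1.791 \cdot 10^{6}$)
$\frac{\left(T + F{\left(2092 \right)}\right) \frac{1}{2070225 + 707236}}{-9616639} = \frac{\left(- \frac{95527845643625579}{53337771695} + \frac{869}{17}\right) \frac{1}{2070225 + 707236}}{-9616639} = - \frac{1623927025418031888}{906742118815 \cdot 2777461} \left(- \frac{1}{9616639}\right) = \left(- \frac{1623927025418031888}{906742118815}\right) \frac{1}{2777461} \left(- \frac{1}{9616639}\right) = \left(- \frac{1623927025418031888}{2518440872066028715}\right) \left(- \frac{1}{9616639}\right) = \frac{1623927025418031888}{24218936709504182315788885}$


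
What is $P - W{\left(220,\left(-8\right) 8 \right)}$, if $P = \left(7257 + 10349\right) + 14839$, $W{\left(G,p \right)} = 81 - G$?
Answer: $32584$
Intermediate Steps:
$P = 32445$ ($P = 17606 + 14839 = 32445$)
$P - W{\left(220,\left(-8\right) 8 \right)} = 32445 - \left(81 - 220\right) = 32445 - -139 = 32445 + 139 = 32584$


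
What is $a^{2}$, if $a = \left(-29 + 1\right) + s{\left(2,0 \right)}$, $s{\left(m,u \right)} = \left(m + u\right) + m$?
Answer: $576$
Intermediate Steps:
$s{\left(m,u \right)} = u + 2 m$
$a = -24$ ($a = \left(-29 + 1\right) + \left(0 + 2 \cdot 2\right) = -28 + \left(0 + 4\right) = -28 + 4 = -24$)
$a^{2} = \left(-24\right)^{2} = 576$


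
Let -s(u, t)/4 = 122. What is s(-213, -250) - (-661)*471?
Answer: 310843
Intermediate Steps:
s(u, t) = -488 (s(u, t) = -4*122 = -488)
s(-213, -250) - (-661)*471 = -488 - (-661)*471 = -488 - 1*(-311331) = -488 + 311331 = 310843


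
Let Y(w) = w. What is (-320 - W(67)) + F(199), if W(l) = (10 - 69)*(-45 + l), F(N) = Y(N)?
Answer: 1177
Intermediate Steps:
F(N) = N
W(l) = 2655 - 59*l (W(l) = -59*(-45 + l) = 2655 - 59*l)
(-320 - W(67)) + F(199) = (-320 - (2655 - 59*67)) + 199 = (-320 - (2655 - 3953)) + 199 = (-320 - 1*(-1298)) + 199 = (-320 + 1298) + 199 = 978 + 199 = 1177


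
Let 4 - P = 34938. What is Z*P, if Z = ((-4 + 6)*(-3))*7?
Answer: 1467228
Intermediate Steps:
P = -34934 (P = 4 - 1*34938 = 4 - 34938 = -34934)
Z = -42 (Z = (2*(-3))*7 = -6*7 = -42)
Z*P = -42*(-34934) = 1467228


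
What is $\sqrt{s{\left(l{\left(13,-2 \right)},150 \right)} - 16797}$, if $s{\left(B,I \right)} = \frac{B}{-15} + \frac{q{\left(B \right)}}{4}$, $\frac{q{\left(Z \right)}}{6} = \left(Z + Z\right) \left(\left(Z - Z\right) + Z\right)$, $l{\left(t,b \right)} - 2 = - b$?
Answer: $\frac{i \sqrt{3768585}}{15} \approx 129.42 i$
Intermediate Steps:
$l{\left(t,b \right)} = 2 - b$
$q{\left(Z \right)} = 12 Z^{2}$ ($q{\left(Z \right)} = 6 \left(Z + Z\right) \left(\left(Z - Z\right) + Z\right) = 6 \cdot 2 Z \left(0 + Z\right) = 6 \cdot 2 Z Z = 6 \cdot 2 Z^{2} = 12 Z^{2}$)
$s{\left(B,I \right)} = 3 B^{2} - \frac{B}{15}$ ($s{\left(B,I \right)} = \frac{B}{-15} + \frac{12 B^{2}}{4} = B \left(- \frac{1}{15}\right) + 12 B^{2} \cdot \frac{1}{4} = - \frac{B}{15} + 3 B^{2} = 3 B^{2} - \frac{B}{15}$)
$\sqrt{s{\left(l{\left(13,-2 \right)},150 \right)} - 16797} = \sqrt{\frac{\left(2 - -2\right) \left(-1 + 45 \left(2 - -2\right)\right)}{15} - 16797} = \sqrt{\frac{\left(2 + 2\right) \left(-1 + 45 \left(2 + 2\right)\right)}{15} - 16797} = \sqrt{\frac{1}{15} \cdot 4 \left(-1 + 45 \cdot 4\right) - 16797} = \sqrt{\frac{1}{15} \cdot 4 \left(-1 + 180\right) - 16797} = \sqrt{\frac{1}{15} \cdot 4 \cdot 179 - 16797} = \sqrt{\frac{716}{15} - 16797} = \sqrt{- \frac{251239}{15}} = \frac{i \sqrt{3768585}}{15}$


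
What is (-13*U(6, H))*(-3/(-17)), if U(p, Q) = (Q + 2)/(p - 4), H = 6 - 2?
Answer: -117/17 ≈ -6.8824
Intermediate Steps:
H = 4
U(p, Q) = (2 + Q)/(-4 + p)
(-13*U(6, H))*(-3/(-17)) = (-13*(2 + 4)/(-4 + 6))*(-3/(-17)) = (-13*6/2)*(-3*(-1/17)) = -13*6/2*(3/17) = -13*3*(3/17) = -39*3/17 = -117/17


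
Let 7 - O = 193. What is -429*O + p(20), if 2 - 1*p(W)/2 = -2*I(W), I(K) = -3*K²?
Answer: 74998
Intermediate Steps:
O = -186 (O = 7 - 1*193 = 7 - 193 = -186)
p(W) = 4 - 12*W² (p(W) = 4 - (-4)*(-3*W²) = 4 - 12*W²)
-429*O + p(20) = -429*(-186) + (4 - 12*20²) = 79794 + (4 - 12*400) = 79794 + (4 - 4800) = 79794 - 4796 = 74998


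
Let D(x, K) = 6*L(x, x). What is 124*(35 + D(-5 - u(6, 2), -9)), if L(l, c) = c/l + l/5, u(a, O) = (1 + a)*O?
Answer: 11284/5 ≈ 2256.8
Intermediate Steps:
u(a, O) = O*(1 + a)
L(l, c) = l/5 + c/l (L(l, c) = c/l + l*(⅕) = c/l + l/5 = l/5 + c/l)
D(x, K) = 6 + 6*x/5 (D(x, K) = 6*(x/5 + x/x) = 6*(x/5 + 1) = 6*(1 + x/5) = 6 + 6*x/5)
124*(35 + D(-5 - u(6, 2), -9)) = 124*(35 + (6 + 6*(-5 - 2*(1 + 6))/5)) = 124*(35 + (6 + 6*(-5 - 2*7)/5)) = 124*(35 + (6 + 6*(-5 - 1*14)/5)) = 124*(35 + (6 + 6*(-5 - 14)/5)) = 124*(35 + (6 + (6/5)*(-19))) = 124*(35 + (6 - 114/5)) = 124*(35 - 84/5) = 124*(91/5) = 11284/5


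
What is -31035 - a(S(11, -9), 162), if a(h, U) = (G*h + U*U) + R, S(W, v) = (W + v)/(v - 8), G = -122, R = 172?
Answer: -976911/17 ≈ -57465.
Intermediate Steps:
S(W, v) = (W + v)/(-8 + v)
a(h, U) = 172 + U² - 122*h (a(h, U) = (-122*h + U*U) + 172 = (-122*h + U²) + 172 = (U² - 122*h) + 172 = 172 + U² - 122*h)
-31035 - a(S(11, -9), 162) = -31035 - (172 + 162² - 122*(11 - 9)/(-8 - 9)) = -31035 - (172 + 26244 - 122*2/(-17)) = -31035 - (172 + 26244 - (-122)*2/17) = -31035 - (172 + 26244 - 122*(-2/17)) = -31035 - (172 + 26244 + 244/17) = -31035 - 1*449316/17 = -31035 - 449316/17 = -976911/17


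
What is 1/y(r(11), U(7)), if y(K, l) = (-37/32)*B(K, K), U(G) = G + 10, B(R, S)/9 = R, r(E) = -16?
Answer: 2/333 ≈ 0.0060060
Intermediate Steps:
B(R, S) = 9*R
U(G) = 10 + G
y(K, l) = -333*K/32 (y(K, l) = (-37/32)*(9*K) = (-37*1/32)*(9*K) = -333*K/32)
1/y(r(11), U(7)) = 1/(-333/32*(-16)) = 1/(333/2) = 2/333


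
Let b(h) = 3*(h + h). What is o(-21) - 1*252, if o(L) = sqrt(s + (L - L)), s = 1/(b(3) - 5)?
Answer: -252 + sqrt(13)/13 ≈ -251.72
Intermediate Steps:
b(h) = 6*h (b(h) = 3*(2*h) = 6*h)
s = 1/13 (s = 1/(6*3 - 5) = 1/(18 - 5) = 1/13 ≈ 0.076923)
o(L) = sqrt(13)/13 (o(L) = sqrt(1/13 + (L - L)) = sqrt(1/13 + 0) = sqrt(1/13) = sqrt(13)/13)
o(-21) - 1*252 = sqrt(13)/13 - 1*252 = sqrt(13)/13 - 252 = -252 + sqrt(13)/13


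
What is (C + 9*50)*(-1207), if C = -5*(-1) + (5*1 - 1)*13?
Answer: -611949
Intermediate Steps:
C = 57 (C = 5 + (5 - 1)*13 = 5 + 4*13 = 5 + 52 = 57)
(C + 9*50)*(-1207) = (57 + 9*50)*(-1207) = (57 + 450)*(-1207) = 507*(-1207) = -611949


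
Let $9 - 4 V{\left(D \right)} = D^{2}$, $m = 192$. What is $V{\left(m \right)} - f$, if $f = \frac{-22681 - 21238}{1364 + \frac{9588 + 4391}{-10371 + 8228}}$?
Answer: $- \frac{106837411747}{11636292} \approx -9181.4$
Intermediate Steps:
$V{\left(D \right)} = \frac{9}{4} - \frac{D^{2}}{4}$
$f = - \frac{94118417}{2909073}$ ($f = - \frac{43919}{1364 + \frac{13979}{-2143}} = - \frac{43919}{1364 + 13979 \left(- \frac{1}{2143}\right)} = - \frac{43919}{1364 - \frac{13979}{2143}} = - \frac{43919}{\frac{2909073}{2143}} = \left(-43919\right) \frac{2143}{2909073} = - \frac{94118417}{2909073} \approx -32.353$)
$V{\left(m \right)} - f = \left(\frac{9}{4} - \frac{192^{2}}{4}\right) - - \frac{94118417}{2909073} = \left(\frac{9}{4} - 9216\right) + \frac{94118417}{2909073} = - \frac{36855}{4} + \frac{94118417}{2909073} = - \frac{106837411747}{11636292}$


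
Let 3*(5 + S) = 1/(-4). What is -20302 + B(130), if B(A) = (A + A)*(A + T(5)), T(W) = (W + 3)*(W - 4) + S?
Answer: 42769/3 ≈ 14256.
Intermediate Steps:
S = -61/12 (S = -5 + (⅓)/(-4) = -5 + (⅓)*(-¼) = -5 - 1/12 = -61/12 ≈ -5.0833)
T(W) = -61/12 + (-4 + W)*(3 + W) (T(W) = (W + 3)*(W - 4) - 61/12 = (3 + W)*(-4 + W) - 61/12 = (-4 + W)*(3 + W) - 61/12 = -61/12 + (-4 + W)*(3 + W))
B(A) = 2*A*(35/12 + A) (B(A) = (A + A)*(A + (-205/12 + 5² - 1*5)) = (2*A)*(A + (-205/12 + 25 - 5)) = (2*A)*(A + 35/12) = (2*A)*(35/12 + A) = 2*A*(35/12 + A))
-20302 + B(130) = -20302 + (⅙)*130*(35 + 12*130) = -20302 + (⅙)*130*(35 + 1560) = -20302 + (⅙)*130*1595 = -20302 + 103675/3 = 42769/3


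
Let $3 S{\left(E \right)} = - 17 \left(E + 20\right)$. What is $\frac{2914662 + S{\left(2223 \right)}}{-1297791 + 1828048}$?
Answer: $\frac{8705855}{1590771} \approx 5.4727$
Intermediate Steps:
$S{\left(E \right)} = - \frac{340}{3} - \frac{17 E}{3}$ ($S{\left(E \right)} = \frac{\left(-17\right) \left(E + 20\right)}{3} = \frac{\left(-17\right) \left(20 + E\right)}{3} = \frac{-340 - 17 E}{3} = - \frac{340}{3} - \frac{17 E}{3}$)
$\frac{2914662 + S{\left(2223 \right)}}{-1297791 + 1828048} = \frac{2914662 - \frac{38131}{3}}{-1297791 + 1828048} = \frac{2914662 - \frac{38131}{3}}{530257} = \left(2914662 - \frac{38131}{3}\right) \frac{1}{530257} = \frac{8705855}{3} \cdot \frac{1}{530257} = \frac{8705855}{1590771}$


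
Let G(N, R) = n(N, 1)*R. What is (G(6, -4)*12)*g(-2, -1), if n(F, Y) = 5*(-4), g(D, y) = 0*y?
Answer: 0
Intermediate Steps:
g(D, y) = 0
n(F, Y) = -20
G(N, R) = -20*R
(G(6, -4)*12)*g(-2, -1) = (-20*(-4)*12)*0 = (80*12)*0 = 960*0 = 0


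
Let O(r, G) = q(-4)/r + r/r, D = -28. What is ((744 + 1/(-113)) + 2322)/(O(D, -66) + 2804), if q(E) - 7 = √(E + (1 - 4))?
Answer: 27208307581/24889993816 + 346457*I*√7/24889993816 ≈ 1.0931 + 3.6828e-5*I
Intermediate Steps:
q(E) = 7 + √(-3 + E) (q(E) = 7 + √(E + (1 - 4)) = 7 + √(E - 3) = 7 + √(-3 + E))
O(r, G) = 1 + (7 + I*√7)/r (O(r, G) = (7 + √(-3 - 4))/r + r/r = (7 + √(-7))/r + 1 = (7 + I*√7)/r + 1 = 1 + (7 + I*√7)/r)
((744 + 1/(-113)) + 2322)/(O(D, -66) + 2804) = ((744 + 1/(-113)) + 2322)/((7 - 28 + I*√7)/(-28) + 2804) = ((744 - 1/113) + 2322)/(-(-21 + I*√7)/28 + 2804) = (84071/113 + 2322)/((¾ - I*√7/28) + 2804) = 346457/(113*(11219/4 - I*√7/28))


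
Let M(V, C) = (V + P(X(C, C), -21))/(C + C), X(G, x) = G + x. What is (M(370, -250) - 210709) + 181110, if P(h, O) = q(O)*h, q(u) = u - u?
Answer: -1479987/50 ≈ -29600.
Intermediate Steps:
q(u) = 0
P(h, O) = 0 (P(h, O) = 0*h = 0)
M(V, C) = V/(2*C) (M(V, C) = (V + 0)/(C + C) = V/((2*C)) = V*(1/(2*C)) = V/(2*C))
(M(370, -250) - 210709) + 181110 = ((½)*370/(-250) - 210709) + 181110 = ((½)*370*(-1/250) - 210709) + 181110 = (-37/50 - 210709) + 181110 = -10535487/50 + 181110 = -1479987/50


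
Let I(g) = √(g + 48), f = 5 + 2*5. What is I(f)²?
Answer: 63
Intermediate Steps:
f = 15 (f = 5 + 10 = 15)
I(g) = √(48 + g)
I(f)² = (√(48 + 15))² = (√63)² = (3*√7)² = 63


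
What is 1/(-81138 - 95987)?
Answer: -1/177125 ≈ -5.6457e-6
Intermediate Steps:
1/(-81138 - 95987) = 1/(-177125) = -1/177125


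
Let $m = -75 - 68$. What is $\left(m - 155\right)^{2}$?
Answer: $88804$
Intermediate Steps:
$m = -143$ ($m = -75 - 68 = -143$)
$\left(m - 155\right)^{2} = \left(-143 - 155\right)^{2} = \left(-298\right)^{2} = 88804$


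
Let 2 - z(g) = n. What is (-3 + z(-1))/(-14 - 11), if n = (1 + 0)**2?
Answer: 2/25 ≈ 0.080000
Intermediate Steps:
n = 1 (n = 1**2 = 1)
z(g) = 1 (z(g) = 2 - 1*1 = 2 - 1 = 1)
(-3 + z(-1))/(-14 - 11) = (-3 + 1)/(-14 - 11) = -2/(-25) = -2*(-1/25) = 2/25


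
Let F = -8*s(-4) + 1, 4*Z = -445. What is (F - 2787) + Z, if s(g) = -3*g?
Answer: -11973/4 ≈ -2993.3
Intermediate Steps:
Z = -445/4 (Z = (¼)*(-445) = -445/4 ≈ -111.25)
F = -95 (F = -(-24)*(-4) + 1 = -8*12 + 1 = -96 + 1 = -95)
(F - 2787) + Z = (-95 - 2787) - 445/4 = -2882 - 445/4 = -11973/4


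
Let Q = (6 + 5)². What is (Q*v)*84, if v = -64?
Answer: -650496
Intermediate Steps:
Q = 121 (Q = 11² = 121)
(Q*v)*84 = (121*(-64))*84 = -7744*84 = -650496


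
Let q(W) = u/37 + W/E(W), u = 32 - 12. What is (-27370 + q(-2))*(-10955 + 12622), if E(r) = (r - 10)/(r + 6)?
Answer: -5064239312/111 ≈ -4.5624e+7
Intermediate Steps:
u = 20
E(r) = (-10 + r)/(6 + r)
q(W) = 20/37 + W*(6 + W)/(-10 + W) (q(W) = 20/37 + W/(((-10 + W)/(6 + W))) = 20*(1/37) + W*((6 + W)/(-10 + W)) = 20/37 + W*(6 + W)/(-10 + W))
(-27370 + q(-2))*(-10955 + 12622) = (-27370 + (-200 + 37*(-2)² + 242*(-2))/(37*(-10 - 2)))*(-10955 + 12622) = (-27370 + (1/37)*(-200 + 37*4 - 484)/(-12))*1667 = (-27370 + (1/37)*(-1/12)*(-200 + 148 - 484))*1667 = (-27370 + (1/37)*(-1/12)*(-536))*1667 = (-27370 + 134/111)*1667 = -3037936/111*1667 = -5064239312/111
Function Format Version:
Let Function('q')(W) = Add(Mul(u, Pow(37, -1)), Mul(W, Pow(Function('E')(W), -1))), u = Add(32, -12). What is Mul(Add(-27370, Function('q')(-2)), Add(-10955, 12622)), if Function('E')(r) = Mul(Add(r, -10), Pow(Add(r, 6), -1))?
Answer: Rational(-5064239312, 111) ≈ -4.5624e+7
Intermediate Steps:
u = 20
Function('E')(r) = Mul(Pow(Add(6, r), -1), Add(-10, r)) (Function('E')(r) = Mul(Add(-10, r), Pow(Add(6, r), -1)) = Mul(Pow(Add(6, r), -1), Add(-10, r)))
Function('q')(W) = Add(Rational(20, 37), Mul(W, Pow(Add(-10, W), -1), Add(6, W))) (Function('q')(W) = Add(Mul(20, Pow(37, -1)), Mul(W, Pow(Mul(Pow(Add(6, W), -1), Add(-10, W)), -1))) = Add(Mul(20, Rational(1, 37)), Mul(W, Mul(Pow(Add(-10, W), -1), Add(6, W)))) = Add(Rational(20, 37), Mul(W, Pow(Add(-10, W), -1), Add(6, W))))
Mul(Add(-27370, Function('q')(-2)), Add(-10955, 12622)) = Mul(Add(-27370, Mul(Rational(1, 37), Pow(Add(-10, -2), -1), Add(-200, Mul(37, Pow(-2, 2)), Mul(242, -2)))), Add(-10955, 12622)) = Mul(Add(-27370, Mul(Rational(1, 37), Pow(-12, -1), Add(-200, Mul(37, 4), -484))), 1667) = Mul(Add(-27370, Mul(Rational(1, 37), Rational(-1, 12), Add(-200, 148, -484))), 1667) = Mul(Add(-27370, Mul(Rational(1, 37), Rational(-1, 12), -536)), 1667) = Mul(Add(-27370, Rational(134, 111)), 1667) = Mul(Rational(-3037936, 111), 1667) = Rational(-5064239312, 111)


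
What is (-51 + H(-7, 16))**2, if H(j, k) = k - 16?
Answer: 2601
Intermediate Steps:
H(j, k) = -16 + k
(-51 + H(-7, 16))**2 = (-51 + (-16 + 16))**2 = (-51 + 0)**2 = (-51)**2 = 2601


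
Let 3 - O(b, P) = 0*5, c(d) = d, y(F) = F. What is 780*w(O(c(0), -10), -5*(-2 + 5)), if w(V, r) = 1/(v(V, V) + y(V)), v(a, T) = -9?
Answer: -130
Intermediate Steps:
O(b, P) = 3 (O(b, P) = 3 - 0*5 = 3 - 1*0 = 3 + 0 = 3)
w(V, r) = 1/(-9 + V)
780*w(O(c(0), -10), -5*(-2 + 5)) = 780/(-9 + 3) = 780/(-6) = 780*(-1/6) = -130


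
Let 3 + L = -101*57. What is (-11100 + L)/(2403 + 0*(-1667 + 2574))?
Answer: -5620/801 ≈ -7.0162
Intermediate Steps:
L = -5760 (L = -3 - 101*57 = -3 - 5757 = -5760)
(-11100 + L)/(2403 + 0*(-1667 + 2574)) = (-11100 - 5760)/(2403 + 0*(-1667 + 2574)) = -16860/(2403 + 0*907) = -16860/(2403 + 0) = -16860/2403 = -16860*1/2403 = -5620/801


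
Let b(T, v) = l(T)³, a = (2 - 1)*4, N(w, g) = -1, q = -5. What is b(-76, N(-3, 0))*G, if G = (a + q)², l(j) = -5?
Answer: -125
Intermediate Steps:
a = 4 (a = 1*4 = 4)
b(T, v) = -125 (b(T, v) = (-5)³ = -125)
G = 1 (G = (4 - 5)² = (-1)² = 1)
b(-76, N(-3, 0))*G = -125*1 = -125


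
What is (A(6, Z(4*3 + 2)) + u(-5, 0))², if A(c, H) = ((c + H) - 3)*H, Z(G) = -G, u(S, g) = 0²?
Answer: 23716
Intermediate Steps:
u(S, g) = 0
A(c, H) = H*(-3 + H + c) (A(c, H) = ((H + c) - 3)*H = (-3 + H + c)*H = H*(-3 + H + c))
(A(6, Z(4*3 + 2)) + u(-5, 0))² = ((-(4*3 + 2))*(-3 - (4*3 + 2) + 6) + 0)² = ((-(12 + 2))*(-3 - (12 + 2) + 6) + 0)² = ((-1*14)*(-3 - 1*14 + 6) + 0)² = (-14*(-3 - 14 + 6) + 0)² = (-14*(-11) + 0)² = (154 + 0)² = 154² = 23716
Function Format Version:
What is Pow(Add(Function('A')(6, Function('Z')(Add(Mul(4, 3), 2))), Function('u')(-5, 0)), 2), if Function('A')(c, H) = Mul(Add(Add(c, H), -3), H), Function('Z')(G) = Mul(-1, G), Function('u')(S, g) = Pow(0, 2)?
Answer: 23716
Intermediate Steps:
Function('u')(S, g) = 0
Function('A')(c, H) = Mul(H, Add(-3, H, c)) (Function('A')(c, H) = Mul(Add(Add(H, c), -3), H) = Mul(Add(-3, H, c), H) = Mul(H, Add(-3, H, c)))
Pow(Add(Function('A')(6, Function('Z')(Add(Mul(4, 3), 2))), Function('u')(-5, 0)), 2) = Pow(Add(Mul(Mul(-1, Add(Mul(4, 3), 2)), Add(-3, Mul(-1, Add(Mul(4, 3), 2)), 6)), 0), 2) = Pow(Add(Mul(Mul(-1, Add(12, 2)), Add(-3, Mul(-1, Add(12, 2)), 6)), 0), 2) = Pow(Add(Mul(Mul(-1, 14), Add(-3, Mul(-1, 14), 6)), 0), 2) = Pow(Add(Mul(-14, Add(-3, -14, 6)), 0), 2) = Pow(Add(Mul(-14, -11), 0), 2) = Pow(Add(154, 0), 2) = Pow(154, 2) = 23716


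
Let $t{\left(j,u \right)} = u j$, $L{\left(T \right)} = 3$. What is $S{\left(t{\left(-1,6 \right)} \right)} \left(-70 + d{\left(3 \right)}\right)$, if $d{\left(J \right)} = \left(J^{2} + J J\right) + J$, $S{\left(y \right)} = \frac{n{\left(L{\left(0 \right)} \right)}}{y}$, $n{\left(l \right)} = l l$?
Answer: $\frac{147}{2} \approx 73.5$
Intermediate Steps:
$n{\left(l \right)} = l^{2}$
$t{\left(j,u \right)} = j u$
$S{\left(y \right)} = \frac{9}{y}$ ($S{\left(y \right)} = \frac{3^{2}}{y} = \frac{9}{y}$)
$d{\left(J \right)} = J + 2 J^{2}$ ($d{\left(J \right)} = \left(J^{2} + J^{2}\right) + J = 2 J^{2} + J = J + 2 J^{2}$)
$S{\left(t{\left(-1,6 \right)} \right)} \left(-70 + d{\left(3 \right)}\right) = \frac{9}{\left(-1\right) 6} \left(-70 + 3 \left(1 + 2 \cdot 3\right)\right) = \frac{9}{-6} \left(-70 + 3 \left(1 + 6\right)\right) = 9 \left(- \frac{1}{6}\right) \left(-70 + 3 \cdot 7\right) = - \frac{3 \left(-70 + 21\right)}{2} = \left(- \frac{3}{2}\right) \left(-49\right) = \frac{147}{2}$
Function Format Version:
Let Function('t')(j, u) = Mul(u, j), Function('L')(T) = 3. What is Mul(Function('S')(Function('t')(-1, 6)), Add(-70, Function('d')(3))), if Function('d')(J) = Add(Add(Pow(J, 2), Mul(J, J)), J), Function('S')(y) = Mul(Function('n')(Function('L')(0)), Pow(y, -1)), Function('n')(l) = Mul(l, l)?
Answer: Rational(147, 2) ≈ 73.500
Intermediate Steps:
Function('n')(l) = Pow(l, 2)
Function('t')(j, u) = Mul(j, u)
Function('S')(y) = Mul(9, Pow(y, -1)) (Function('S')(y) = Mul(Pow(3, 2), Pow(y, -1)) = Mul(9, Pow(y, -1)))
Function('d')(J) = Add(J, Mul(2, Pow(J, 2))) (Function('d')(J) = Add(Add(Pow(J, 2), Pow(J, 2)), J) = Add(Mul(2, Pow(J, 2)), J) = Add(J, Mul(2, Pow(J, 2))))
Mul(Function('S')(Function('t')(-1, 6)), Add(-70, Function('d')(3))) = Mul(Mul(9, Pow(Mul(-1, 6), -1)), Add(-70, Mul(3, Add(1, Mul(2, 3))))) = Mul(Mul(9, Pow(-6, -1)), Add(-70, Mul(3, Add(1, 6)))) = Mul(Mul(9, Rational(-1, 6)), Add(-70, Mul(3, 7))) = Mul(Rational(-3, 2), Add(-70, 21)) = Mul(Rational(-3, 2), -49) = Rational(147, 2)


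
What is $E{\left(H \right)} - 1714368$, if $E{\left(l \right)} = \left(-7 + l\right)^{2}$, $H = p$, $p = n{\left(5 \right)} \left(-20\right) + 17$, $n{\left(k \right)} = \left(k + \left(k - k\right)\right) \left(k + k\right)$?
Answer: $-734268$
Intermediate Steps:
$n{\left(k \right)} = 2 k^{2}$ ($n{\left(k \right)} = \left(k + 0\right) 2 k = k 2 k = 2 k^{2}$)
$p = -983$ ($p = 2 \cdot 5^{2} \left(-20\right) + 17 = 2 \cdot 25 \left(-20\right) + 17 = 50 \left(-20\right) + 17 = -1000 + 17 = -983$)
$H = -983$
$E{\left(H \right)} - 1714368 = \left(-7 - 983\right)^{2} - 1714368 = \left(-990\right)^{2} - 1714368 = 980100 - 1714368 = -734268$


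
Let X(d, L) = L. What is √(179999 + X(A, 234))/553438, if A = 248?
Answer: √180233/553438 ≈ 0.00076709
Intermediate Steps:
√(179999 + X(A, 234))/553438 = √(179999 + 234)/553438 = √180233*(1/553438) = √180233/553438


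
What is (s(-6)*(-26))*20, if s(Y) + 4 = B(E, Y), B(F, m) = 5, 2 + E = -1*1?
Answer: -520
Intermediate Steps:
E = -3 (E = -2 - 1*1 = -2 - 1 = -3)
s(Y) = 1 (s(Y) = -4 + 5 = 1)
(s(-6)*(-26))*20 = (1*(-26))*20 = -26*20 = -520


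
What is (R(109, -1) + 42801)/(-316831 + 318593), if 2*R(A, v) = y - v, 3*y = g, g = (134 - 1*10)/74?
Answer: 9501995/391164 ≈ 24.292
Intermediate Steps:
g = 62/37 (g = (134 - 10)*(1/74) = 124*(1/74) = 62/37 ≈ 1.6757)
y = 62/111 (y = (⅓)*(62/37) = 62/111 ≈ 0.55856)
R(A, v) = 31/111 - v/2 (R(A, v) = (62/111 - v)/2 = 31/111 - v/2)
(R(109, -1) + 42801)/(-316831 + 318593) = ((31/111 - ½*(-1)) + 42801)/(-316831 + 318593) = ((31/111 + ½) + 42801)/1762 = (173/222 + 42801)*(1/1762) = (9501995/222)*(1/1762) = 9501995/391164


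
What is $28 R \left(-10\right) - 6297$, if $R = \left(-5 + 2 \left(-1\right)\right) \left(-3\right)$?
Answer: $-12177$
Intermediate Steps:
$R = 21$ ($R = \left(-5 - 2\right) \left(-3\right) = \left(-7\right) \left(-3\right) = 21$)
$28 R \left(-10\right) - 6297 = 28 \cdot 21 \left(-10\right) - 6297 = 588 \left(-10\right) - 6297 = -5880 - 6297 = -12177$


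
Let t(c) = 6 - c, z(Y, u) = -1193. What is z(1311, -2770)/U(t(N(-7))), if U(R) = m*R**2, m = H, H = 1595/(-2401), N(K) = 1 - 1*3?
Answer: 2864393/102080 ≈ 28.060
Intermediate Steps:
N(K) = -2 (N(K) = 1 - 3 = -2)
H = -1595/2401 (H = 1595*(-1/2401) = -1595/2401 ≈ -0.66431)
m = -1595/2401 ≈ -0.66431
U(R) = -1595*R**2/2401
z(1311, -2770)/U(t(N(-7))) = -1193*(-2401/(1595*(6 - 1*(-2))**2)) = -1193*(-2401/(1595*(6 + 2)**2)) = -1193/((-1595/2401*8**2)) = -1193/((-1595/2401*64)) = -1193/(-102080/2401) = -1193*(-2401/102080) = 2864393/102080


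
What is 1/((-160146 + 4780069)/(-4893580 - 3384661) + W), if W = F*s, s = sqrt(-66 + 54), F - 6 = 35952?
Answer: -38244835995443/1063281930441210085984537 - 4928351272873289196*I*sqrt(3)/1063281930441210085984537 ≈ -3.5969e-11 - 8.0281e-6*I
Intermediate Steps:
F = 35958 (F = 6 + 35952 = 35958)
s = 2*I*sqrt(3) (s = sqrt(-12) = 2*I*sqrt(3) ≈ 3.4641*I)
W = 71916*I*sqrt(3) (W = 35958*(2*I*sqrt(3)) = 71916*I*sqrt(3) ≈ 1.2456e+5*I)
1/((-160146 + 4780069)/(-4893580 - 3384661) + W) = 1/((-160146 + 4780069)/(-4893580 - 3384661) + 71916*I*sqrt(3)) = 1/(4619923/(-8278241) + 71916*I*sqrt(3)) = 1/(4619923*(-1/8278241) + 71916*I*sqrt(3)) = 1/(-4619923/8278241 + 71916*I*sqrt(3))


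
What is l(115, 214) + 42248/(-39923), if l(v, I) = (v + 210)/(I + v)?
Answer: -924617/13134667 ≈ -0.070395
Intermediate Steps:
l(v, I) = (210 + v)/(I + v)
l(115, 214) + 42248/(-39923) = (210 + 115)/(214 + 115) + 42248/(-39923) = 325/329 + 42248*(-1/39923) = (1/329)*325 - 42248/39923 = 325/329 - 42248/39923 = -924617/13134667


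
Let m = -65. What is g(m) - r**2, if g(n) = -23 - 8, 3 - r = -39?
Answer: -1795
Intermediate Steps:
r = 42 (r = 3 - 1*(-39) = 3 + 39 = 42)
g(n) = -31
g(m) - r**2 = -31 - 1*42**2 = -31 - 1*1764 = -31 - 1764 = -1795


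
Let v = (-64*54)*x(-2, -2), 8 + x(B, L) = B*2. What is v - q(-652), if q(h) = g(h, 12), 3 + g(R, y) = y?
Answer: 41463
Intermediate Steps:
g(R, y) = -3 + y
x(B, L) = -8 + 2*B (x(B, L) = -8 + B*2 = -8 + 2*B)
q(h) = 9 (q(h) = -3 + 12 = 9)
v = 41472 (v = (-64*54)*(-8 + 2*(-2)) = -3456*(-8 - 4) = -3456*(-12) = 41472)
v - q(-652) = 41472 - 1*9 = 41472 - 9 = 41463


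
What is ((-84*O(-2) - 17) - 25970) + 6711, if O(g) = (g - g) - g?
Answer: -19444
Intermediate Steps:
O(g) = -g (O(g) = 0 - g = -g)
((-84*O(-2) - 17) - 25970) + 6711 = ((-(-84)*(-2) - 17) - 25970) + 6711 = ((-84*2 - 17) - 25970) + 6711 = ((-168 - 17) - 25970) + 6711 = (-185 - 25970) + 6711 = -26155 + 6711 = -19444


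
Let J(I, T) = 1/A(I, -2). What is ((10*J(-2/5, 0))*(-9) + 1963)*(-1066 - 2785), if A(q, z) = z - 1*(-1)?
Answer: -7906103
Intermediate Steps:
A(q, z) = 1 + z (A(q, z) = z + 1 = 1 + z)
J(I, T) = -1 (J(I, T) = 1/(1 - 2) = 1/(-1) = -1)
((10*J(-2/5, 0))*(-9) + 1963)*(-1066 - 2785) = ((10*(-1))*(-9) + 1963)*(-1066 - 2785) = (-10*(-9) + 1963)*(-3851) = (90 + 1963)*(-3851) = 2053*(-3851) = -7906103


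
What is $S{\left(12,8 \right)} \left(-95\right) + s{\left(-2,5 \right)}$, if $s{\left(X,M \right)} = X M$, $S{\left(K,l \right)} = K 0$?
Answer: $-10$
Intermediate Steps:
$S{\left(K,l \right)} = 0$
$s{\left(X,M \right)} = M X$
$S{\left(12,8 \right)} \left(-95\right) + s{\left(-2,5 \right)} = 0 \left(-95\right) + 5 \left(-2\right) = 0 - 10 = -10$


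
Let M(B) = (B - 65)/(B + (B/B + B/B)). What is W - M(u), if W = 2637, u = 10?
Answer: 31699/12 ≈ 2641.6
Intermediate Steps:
M(B) = (-65 + B)/(2 + B) (M(B) = (-65 + B)/(B + (1 + 1)) = (-65 + B)/(B + 2) = (-65 + B)/(2 + B))
W - M(u) = 2637 - (-65 + 10)/(2 + 10) = 2637 - (-55)/12 = 2637 - 1*(-55/12) = 2637 + 55/12 = 31699/12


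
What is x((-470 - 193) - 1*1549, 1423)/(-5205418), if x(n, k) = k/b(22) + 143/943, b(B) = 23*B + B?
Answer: -1417393/2591798443872 ≈ -5.4688e-7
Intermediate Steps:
b(B) = 24*B
x(n, k) = 143/943 + k/528 (x(n, k) = k/((24*22)) + 143/943 = k/528 + 143*(1/943) = k*(1/528) + 143/943 = k/528 + 143/943 = 143/943 + k/528)
x((-470 - 193) - 1*1549, 1423)/(-5205418) = (143/943 + (1/528)*1423)/(-5205418) = (143/943 + 1423/528)*(-1/5205418) = (1417393/497904)*(-1/5205418) = -1417393/2591798443872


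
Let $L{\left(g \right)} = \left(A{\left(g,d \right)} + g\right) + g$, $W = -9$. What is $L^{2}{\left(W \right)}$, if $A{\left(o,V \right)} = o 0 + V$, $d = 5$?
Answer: $169$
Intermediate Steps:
$A{\left(o,V \right)} = V$ ($A{\left(o,V \right)} = 0 + V = V$)
$L{\left(g \right)} = 5 + 2 g$ ($L{\left(g \right)} = \left(5 + g\right) + g = 5 + 2 g$)
$L^{2}{\left(W \right)} = \left(5 + 2 \left(-9\right)\right)^{2} = \left(5 - 18\right)^{2} = \left(-13\right)^{2} = 169$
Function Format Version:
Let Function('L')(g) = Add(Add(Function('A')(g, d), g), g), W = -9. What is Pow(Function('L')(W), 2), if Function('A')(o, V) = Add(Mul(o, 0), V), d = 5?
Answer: 169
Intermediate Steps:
Function('A')(o, V) = V (Function('A')(o, V) = Add(0, V) = V)
Function('L')(g) = Add(5, Mul(2, g)) (Function('L')(g) = Add(Add(5, g), g) = Add(5, Mul(2, g)))
Pow(Function('L')(W), 2) = Pow(Add(5, Mul(2, -9)), 2) = Pow(Add(5, -18), 2) = Pow(-13, 2) = 169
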